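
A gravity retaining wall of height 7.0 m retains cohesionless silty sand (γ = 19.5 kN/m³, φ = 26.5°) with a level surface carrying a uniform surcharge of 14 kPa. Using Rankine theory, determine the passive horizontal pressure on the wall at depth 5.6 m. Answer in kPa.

322 kPa

K_p = (1 + sin φ)/(1 − sin φ) = 2.611.
σ_v = γz + q = 19.5 × 5.6 + 14 = 123.2 kPa.
σ_h = K_p σ_v = 2.611 × 123.2 = 321.7 kPa.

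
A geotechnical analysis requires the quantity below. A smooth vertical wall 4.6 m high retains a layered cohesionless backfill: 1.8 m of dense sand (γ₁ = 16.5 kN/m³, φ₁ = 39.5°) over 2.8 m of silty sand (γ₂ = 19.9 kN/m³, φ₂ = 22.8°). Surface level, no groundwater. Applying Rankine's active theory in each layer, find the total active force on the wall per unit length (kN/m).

77.1 kN/m

K_a1 = tan²(45°−39.5°/2) = 0.2224; K_a2 = tan²(45°−22.8°/2) = 0.4414.
Layer 1: σ at base = K_a1 γ₁ h₁ = 6.606 kPa; P₁ = ½×6.606×1.8 = 5.946.
Layer 2: σ_v at top = γ₁h₁ = 29.70; σ_h top = K_a2×29.70 = 13.11; σ_h base = K_a2×(29.70+19.9×2.8) = 37.71.
P₂ = ½(13.11+37.71)×2.8 = 71.14. Total P_a = 5.946+71.14 = 77.09 kN/m.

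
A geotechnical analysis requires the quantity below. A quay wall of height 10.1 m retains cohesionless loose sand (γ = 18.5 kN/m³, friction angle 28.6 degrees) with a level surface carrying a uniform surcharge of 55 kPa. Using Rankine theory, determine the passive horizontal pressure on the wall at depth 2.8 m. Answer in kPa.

K_p = (1 + sin φ)/(1 − sin φ) = 2.837.
σ_v = γz + q = 18.5 × 2.8 + 55 = 106.8 kPa.
σ_h = K_p σ_v = 2.837 × 106.8 = 302.9 kPa.

303 kPa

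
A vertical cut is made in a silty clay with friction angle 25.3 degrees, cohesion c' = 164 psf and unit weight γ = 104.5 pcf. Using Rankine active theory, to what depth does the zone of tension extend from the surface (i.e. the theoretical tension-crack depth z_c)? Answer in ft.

4.96 ft

K_a = tan²(45° − 25.3°/2) = 0.4012; √K_a = 0.6334.
The active pressure is zero where K_a γ z = 2c√K_a, so z_c = 2c/(γ√K_a) = 2×164/(104.5×0.6334) = 4.955 ft.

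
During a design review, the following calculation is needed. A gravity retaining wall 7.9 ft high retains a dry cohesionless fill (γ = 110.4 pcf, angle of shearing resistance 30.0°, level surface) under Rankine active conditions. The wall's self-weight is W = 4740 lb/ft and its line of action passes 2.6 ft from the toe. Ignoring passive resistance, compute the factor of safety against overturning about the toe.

4.08

K_a = tan²(45° − 30.0°/2) = 0.3333.
P_a = ½K_aγH² = 0.5×0.3333×110.4×7.9² = 1148 lb/ft, acting at H/3 = 2.633 ft above the base.
Overturning moment M_o = P_a × H/3 = 1148 × 2.633 = 3024.
Resisting moment M_r = W × 2.6 = 4740 × 2.6 = 12320.
FS_overturning = M_r/M_o = 12320/3024 = 4.075.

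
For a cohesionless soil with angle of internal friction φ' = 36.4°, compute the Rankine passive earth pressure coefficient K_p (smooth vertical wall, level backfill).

3.92

K_p = (1 + sin φ)/(1 − sin φ) = tan²(45° + 36.4°/2) = 3.919.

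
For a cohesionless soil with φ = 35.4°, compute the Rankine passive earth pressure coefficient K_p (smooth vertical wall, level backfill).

3.75

K_p = (1 + sin φ)/(1 − sin φ) = tan²(45° + 35.4°/2) = 3.754.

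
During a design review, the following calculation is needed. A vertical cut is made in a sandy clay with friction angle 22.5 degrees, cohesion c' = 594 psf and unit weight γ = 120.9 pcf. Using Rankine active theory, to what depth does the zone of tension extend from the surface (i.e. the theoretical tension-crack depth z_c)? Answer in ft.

14.7 ft

K_a = tan²(45° − 22.5°/2) = 0.4465; √K_a = 0.6682.
The active pressure is zero where K_a γ z = 2c√K_a, so z_c = 2c/(γ√K_a) = 2×594/(120.9×0.6682) = 14.71 ft.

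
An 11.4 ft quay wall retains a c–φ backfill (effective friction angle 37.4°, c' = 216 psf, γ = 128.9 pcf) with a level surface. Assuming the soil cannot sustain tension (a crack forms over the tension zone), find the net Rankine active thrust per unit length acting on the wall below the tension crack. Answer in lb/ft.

336 lb/ft

K_a = 0.2443; √K_a = 0.4942.
Tension-crack depth z_c = 2c/(γ√K_a) = 2×216/(128.9×0.4942) = 6.781 ft.
σ_a at base = K_a γ H − 2c√K_a = 0.2443×128.9×11.4 − 2×216×0.4942 = 145.4 psf.
P_a = ½ × 145.4 × (H − z_c) = 0.5×145.4×4.619 = 335.9 lb/ft.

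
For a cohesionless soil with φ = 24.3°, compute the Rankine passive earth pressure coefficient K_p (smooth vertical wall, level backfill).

2.40

K_p = (1 + sin φ)/(1 − sin φ) = tan²(45° + 24.3°/2) = 2.399.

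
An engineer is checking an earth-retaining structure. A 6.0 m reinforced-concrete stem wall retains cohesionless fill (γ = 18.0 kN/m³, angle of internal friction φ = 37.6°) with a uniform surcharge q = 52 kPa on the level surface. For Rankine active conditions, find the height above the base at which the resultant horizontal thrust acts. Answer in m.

K_a = 0.2421.
Triangular part P₁ = ½K_aγH² = 78.45 at H/3 = 2.000 m; rectangular part P₂ = K_a q H = 75.54 at H/2 = 3.000 m.
ȳ = (P₁·2.000 + P₂·3.000)/(P₁+P₂) = 2.491 m.

2.49 m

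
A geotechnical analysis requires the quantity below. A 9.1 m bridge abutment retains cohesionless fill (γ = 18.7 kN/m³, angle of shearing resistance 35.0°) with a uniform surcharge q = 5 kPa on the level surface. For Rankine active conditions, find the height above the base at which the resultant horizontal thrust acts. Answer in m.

3.12 m

K_a = 0.2710.
Triangular part P₁ = ½K_aγH² = 209.8 at H/3 = 3.033 m; rectangular part P₂ = K_a q H = 12.33 at H/2 = 4.550 m.
ȳ = (P₁·3.033 + P₂·4.550)/(P₁+P₂) = 3.118 m.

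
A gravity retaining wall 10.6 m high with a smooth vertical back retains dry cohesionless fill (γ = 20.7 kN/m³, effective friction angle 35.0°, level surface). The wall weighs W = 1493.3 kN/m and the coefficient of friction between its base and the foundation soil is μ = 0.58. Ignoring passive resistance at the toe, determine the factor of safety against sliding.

2.75

K_a = tan²(45° − 35.0°/2) = 0.2710.
P_a = ½K_aγH² = 0.5×0.2710×20.7×10.6² = 315.1 kN/m, acting at H/3 = 3.533 m above the base.
FS_sliding = μW / P_a = 0.58×1493.3 / 315.1 = 2.748.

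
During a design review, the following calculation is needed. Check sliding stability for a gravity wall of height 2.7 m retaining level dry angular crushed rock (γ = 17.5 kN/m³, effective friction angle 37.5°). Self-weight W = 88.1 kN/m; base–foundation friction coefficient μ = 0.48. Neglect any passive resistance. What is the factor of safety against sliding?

2.73

K_a = tan²(45° − 37.5°/2) = 0.2432.
P_a = ½K_aγH² = 0.5×0.2432×17.5×2.7² = 15.51 kN/m, acting at H/3 = 0.9000 m above the base.
FS_sliding = μW / P_a = 0.48×88.1 / 15.51 = 2.726.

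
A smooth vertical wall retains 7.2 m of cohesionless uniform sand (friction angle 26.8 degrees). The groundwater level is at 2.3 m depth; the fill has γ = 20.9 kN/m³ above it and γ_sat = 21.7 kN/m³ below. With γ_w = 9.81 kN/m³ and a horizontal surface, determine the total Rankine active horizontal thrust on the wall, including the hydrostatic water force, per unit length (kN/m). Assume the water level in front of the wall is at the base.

K_a = tan²(45° − φ/2) = 0.3785.
γ' = 21.7 − 9.81 = 11.89 kN/m³. Depth below WT = 4.9 m.
σ'_h at WT = K_a γ d_w = 18.19 kPa; at base = 18.19 + K_a γ' × 4.9 = 40.24 kPa.
P₁ (0–2.3 m) = ½×18.19×2.3 = 20.92. P₂ (2.3–7.2 m) = ½(18.19+40.24)×4.9 = 143.2.
P_w = ½ γ_w h₂² = 0.5×9.81×4.9² = 117.8. Total = 20.92+143.2+117.8 = 281.9 kN/m.

282 kN/m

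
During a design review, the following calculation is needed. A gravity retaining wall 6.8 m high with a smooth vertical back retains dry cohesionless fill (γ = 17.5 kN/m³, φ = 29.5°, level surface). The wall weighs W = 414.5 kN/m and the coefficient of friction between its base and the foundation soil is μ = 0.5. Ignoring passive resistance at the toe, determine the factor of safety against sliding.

K_a = tan²(45° − 29.5°/2) = 0.3401.
P_a = ½K_aγH² = 0.5×0.3401×17.5×6.8² = 137.6 kN/m, acting at H/3 = 2.267 m above the base.
FS_sliding = μW / P_a = 0.5×414.5 / 137.6 = 1.506.

1.51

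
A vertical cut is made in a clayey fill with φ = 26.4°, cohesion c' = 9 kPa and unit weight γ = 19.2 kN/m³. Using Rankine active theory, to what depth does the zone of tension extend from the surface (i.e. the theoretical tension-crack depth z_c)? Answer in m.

K_a = tan²(45° − 26.4°/2) = 0.3844; √K_a = 0.6200.
The active pressure is zero where K_a γ z = 2c√K_a, so z_c = 2c/(γ√K_a) = 2×9/(19.2×0.6200) = 1.512 m.

1.51 m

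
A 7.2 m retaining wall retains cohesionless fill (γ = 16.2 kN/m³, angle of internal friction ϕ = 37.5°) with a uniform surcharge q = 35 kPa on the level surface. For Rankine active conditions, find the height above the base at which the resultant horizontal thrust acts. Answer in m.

2.85 m

K_a = 0.2432.
Triangular part P₁ = ½K_aγH² = 102.1 at H/3 = 2.400 m; rectangular part P₂ = K_a q H = 61.28 at H/2 = 3.600 m.
ȳ = (P₁·2.400 + P₂·3.600)/(P₁+P₂) = 2.850 m.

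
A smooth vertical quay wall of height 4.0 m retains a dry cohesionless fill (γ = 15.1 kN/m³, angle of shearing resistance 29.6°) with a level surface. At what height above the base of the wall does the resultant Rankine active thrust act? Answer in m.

1.33 m

K_a = 0.3387.
The pressure distribution is triangular, so the resultant acts at H/3 above the base = 4.0/3 = 1.333 m.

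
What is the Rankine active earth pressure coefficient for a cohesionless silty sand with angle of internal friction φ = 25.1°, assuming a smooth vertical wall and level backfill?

0.404

K_a = tan²(45° − φ/2) = tan²(32.45°) = 0.4043.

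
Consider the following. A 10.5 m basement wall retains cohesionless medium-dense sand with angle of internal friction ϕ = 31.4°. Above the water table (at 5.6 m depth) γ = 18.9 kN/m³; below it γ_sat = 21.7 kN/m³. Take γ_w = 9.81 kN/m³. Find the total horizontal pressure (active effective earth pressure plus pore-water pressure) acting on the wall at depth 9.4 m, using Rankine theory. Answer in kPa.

84.8 kPa

K_a = (1 − sin φ)/(1 + sin φ) = 0.3149.
γ' = 21.7 − 9.81 = 11.89 kN/m³.
Effective vertical stress at 9.4 m: σ'_v = 18.9×5.6 + 11.89×3.80 = 151.0 kPa.
σ'_h = K_a σ'_v = 0.3149 × 151.0 = 47.56 kPa; u = γ_w × 3.80 = 37.28 kPa.
Total σ_h = 47.56 + 37.28 = 84.84 kPa.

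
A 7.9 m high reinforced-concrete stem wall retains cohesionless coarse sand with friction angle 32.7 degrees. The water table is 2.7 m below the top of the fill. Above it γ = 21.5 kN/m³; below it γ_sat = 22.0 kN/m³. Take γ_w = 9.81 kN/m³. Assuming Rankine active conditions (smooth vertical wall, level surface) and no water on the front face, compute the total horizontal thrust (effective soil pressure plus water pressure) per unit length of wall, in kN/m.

K_a = tan²(45° − φ/2) = 0.2985.
γ' = 22.0 − 9.81 = 12.19 kN/m³. Depth below WT = 5.2 m.
σ'_h at WT = K_a γ d_w = 17.33 kPa; at base = 17.33 + K_a γ' × 5.2 = 36.25 kPa.
P₁ (0–2.7 m) = ½×17.33×2.7 = 23.39. P₂ (2.7–7.9 m) = ½(17.33+36.25)×5.2 = 139.3.
P_w = ½ γ_w h₂² = 0.5×9.81×5.2² = 132.6. Total = 23.39+139.3+132.6 = 295.3 kN/m.

295 kN/m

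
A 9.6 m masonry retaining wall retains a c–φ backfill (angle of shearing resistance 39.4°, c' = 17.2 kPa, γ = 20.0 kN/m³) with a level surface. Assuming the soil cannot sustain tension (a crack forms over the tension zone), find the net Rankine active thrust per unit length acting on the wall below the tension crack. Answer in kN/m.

79.4 kN/m

K_a = 0.2234; √K_a = 0.4727.
Tension-crack depth z_c = 2c/(γ√K_a) = 2×17.2/(20.0×0.4727) = 3.639 m.
σ_a at base = K_a γ H − 2c√K_a = 0.2234×20.0×9.6 − 2×17.2×0.4727 = 26.64 kPa.
P_a = ½ × 26.64 × (H − z_c) = 0.5×26.64×5.961 = 79.41 kN/m.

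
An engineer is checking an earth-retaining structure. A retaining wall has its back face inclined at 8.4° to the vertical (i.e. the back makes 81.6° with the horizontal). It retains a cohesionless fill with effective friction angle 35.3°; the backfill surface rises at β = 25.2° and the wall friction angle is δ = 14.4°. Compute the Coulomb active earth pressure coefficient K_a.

0.457

K_a = sin²(α+φ) / [sin²α · sin(α−δ) · (1 + √{sin(φ+δ)sin(φ−β) / (sin(α−δ)sin(α+β))})²].
With α = 81.6°, φ = 35.3°, δ = 14.4°, β = 25.2°: K_a = 0.4567.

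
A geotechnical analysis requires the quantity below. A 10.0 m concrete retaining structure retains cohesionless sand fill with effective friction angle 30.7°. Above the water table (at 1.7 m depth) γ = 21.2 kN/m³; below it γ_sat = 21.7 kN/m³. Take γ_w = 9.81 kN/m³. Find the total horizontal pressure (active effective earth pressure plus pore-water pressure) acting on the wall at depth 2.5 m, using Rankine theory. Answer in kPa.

K_a = (1 − sin φ)/(1 + sin φ) = 0.3240.
γ' = 21.7 − 9.81 = 11.89 kN/m³.
Effective vertical stress at 2.5 m: σ'_v = 21.2×1.7 + 11.89×0.800 = 45.55 kPa.
σ'_h = K_a σ'_v = 0.3240 × 45.55 = 14.76 kPa; u = γ_w × 0.800 = 7.848 kPa.
Total σ_h = 14.76 + 7.848 = 22.61 kPa.

22.6 kPa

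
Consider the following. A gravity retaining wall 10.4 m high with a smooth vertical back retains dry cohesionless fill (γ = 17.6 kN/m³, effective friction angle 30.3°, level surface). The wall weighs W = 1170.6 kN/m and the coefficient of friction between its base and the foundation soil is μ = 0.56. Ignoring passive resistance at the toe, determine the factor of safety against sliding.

K_a = tan²(45° − 30.3°/2) = 0.3293.
P_a = ½K_aγH² = 0.5×0.3293×17.6×10.4² = 313.5 kN/m, acting at H/3 = 3.467 m above the base.
FS_sliding = μW / P_a = 0.56×1170.6 / 313.5 = 2.091.

2.09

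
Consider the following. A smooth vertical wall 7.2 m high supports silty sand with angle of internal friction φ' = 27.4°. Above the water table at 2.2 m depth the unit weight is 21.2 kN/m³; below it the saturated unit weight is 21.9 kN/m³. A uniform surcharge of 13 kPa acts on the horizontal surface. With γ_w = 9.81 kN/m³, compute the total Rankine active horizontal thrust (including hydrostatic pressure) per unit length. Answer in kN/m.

K_a = tan²(45° − φ/2) = 0.3697.
γ' = 21.9 − 9.81 = 12.09 kN/m³. h₂ = H − d_w = 5.0 m.
σ'_h: at surface K_a·q = 4.806; at WT K_a(q+γd_w) = 22.05; at base K_a(q+γd_w+γ'h₂) = 44.39 kPa.
P₁ = ½(4.806+22.05)×2.2 = 29.54; P₂ = ½(22.05+44.39)×5.0 = 166.1; P_w = ½γ_w h₂² = 122.6.
Total = 29.54+166.1+122.6 = 318.3 kN/m.

318 kN/m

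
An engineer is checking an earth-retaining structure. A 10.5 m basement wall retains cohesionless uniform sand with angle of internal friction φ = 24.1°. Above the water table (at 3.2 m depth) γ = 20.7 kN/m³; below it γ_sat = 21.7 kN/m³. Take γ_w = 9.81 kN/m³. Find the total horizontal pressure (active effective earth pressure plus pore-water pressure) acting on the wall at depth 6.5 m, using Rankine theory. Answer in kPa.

K_a = (1 − sin φ)/(1 + sin φ) = 0.4201.
γ' = 21.7 − 9.81 = 11.89 kN/m³.
Effective vertical stress at 6.5 m: σ'_v = 20.7×3.2 + 11.89×3.30 = 105.5 kPa.
σ'_h = K_a σ'_v = 0.4201 × 105.5 = 44.31 kPa; u = γ_w × 3.30 = 32.37 kPa.
Total σ_h = 44.31 + 32.37 = 76.69 kPa.

76.7 kPa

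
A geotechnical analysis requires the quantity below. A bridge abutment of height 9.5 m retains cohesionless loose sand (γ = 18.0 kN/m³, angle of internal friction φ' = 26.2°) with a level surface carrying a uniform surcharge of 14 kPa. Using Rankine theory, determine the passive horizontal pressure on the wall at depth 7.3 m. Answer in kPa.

375 kPa

K_p = (1 + sin φ)/(1 − sin φ) = 2.581.
σ_v = γz + q = 18.0 × 7.3 + 14 = 145.4 kPa.
σ_h = K_p σ_v = 2.581 × 145.4 = 375.3 kPa.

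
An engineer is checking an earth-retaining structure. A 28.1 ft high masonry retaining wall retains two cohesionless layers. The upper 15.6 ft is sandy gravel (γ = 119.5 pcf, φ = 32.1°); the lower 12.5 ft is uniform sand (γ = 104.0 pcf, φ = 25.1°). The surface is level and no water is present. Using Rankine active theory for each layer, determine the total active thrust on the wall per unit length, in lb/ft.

17200 lb/ft

K_a1 = tan²(45°−32.1°/2) = 0.3060; K_a2 = tan²(45°−25.1°/2) = 0.4043.
Layer 1: σ at base = K_a1 γ₁ h₁ = 570.4 psf; P₁ = ½×570.4×15.6 = 4449.
Layer 2: σ_v at top = γ₁h₁ = 1864; σ_h top = K_a2×1864 = 753.7; σ_h base = K_a2×(1864+104.0×12.5) = 1279.
P₂ = ½(753.7+1279)×12.5 = 12710. Total P_a = 4449+12710 = 17160 lb/ft.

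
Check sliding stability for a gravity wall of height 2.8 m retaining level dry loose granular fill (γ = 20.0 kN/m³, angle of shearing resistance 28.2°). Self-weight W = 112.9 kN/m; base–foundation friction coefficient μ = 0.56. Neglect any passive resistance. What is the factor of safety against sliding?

K_a = tan²(45° − 28.2°/2) = 0.3582.
P_a = ½K_aγH² = 0.5×0.3582×20.0×2.8² = 28.08 kN/m, acting at H/3 = 0.9333 m above the base.
FS_sliding = μW / P_a = 0.56×112.9 / 28.08 = 2.251.

2.25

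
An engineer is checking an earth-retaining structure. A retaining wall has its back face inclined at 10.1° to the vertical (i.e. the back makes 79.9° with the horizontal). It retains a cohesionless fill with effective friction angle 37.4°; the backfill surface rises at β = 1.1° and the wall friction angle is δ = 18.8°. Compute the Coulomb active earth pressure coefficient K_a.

K_a = sin²(α+φ) / [sin²α · sin(α−δ) · (1 + √{sin(φ+δ)sin(φ−β) / (sin(α−δ)sin(α+β))})²].
With α = 79.9°, φ = 37.4°, δ = 18.8°, β = 1.1°: K_a = 0.3024.

0.302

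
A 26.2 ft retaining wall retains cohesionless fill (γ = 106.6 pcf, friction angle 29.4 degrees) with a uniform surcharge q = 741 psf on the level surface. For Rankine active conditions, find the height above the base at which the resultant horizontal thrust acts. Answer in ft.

K_a = 0.3415.
Triangular part P₁ = ½K_aγH² = 12490 at H/3 = 8.733 ft; rectangular part P₂ = K_a q H = 6629 at H/2 = 13.10 ft.
ȳ = (P₁·8.733 + P₂·13.10)/(P₁+P₂) = 10.25 ft.

10.2 ft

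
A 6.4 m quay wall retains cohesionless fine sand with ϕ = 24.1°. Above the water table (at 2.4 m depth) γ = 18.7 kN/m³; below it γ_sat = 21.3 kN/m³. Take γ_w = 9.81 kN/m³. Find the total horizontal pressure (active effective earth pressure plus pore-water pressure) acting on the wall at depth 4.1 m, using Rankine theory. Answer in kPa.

K_a = (1 − sin φ)/(1 + sin φ) = 0.4201.
γ' = 21.3 − 9.81 = 11.49 kN/m³.
Effective vertical stress at 4.1 m: σ'_v = 18.7×2.4 + 11.49×1.70 = 64.41 kPa.
σ'_h = K_a σ'_v = 0.4201 × 64.41 = 27.06 kPa; u = γ_w × 1.70 = 16.68 kPa.
Total σ_h = 27.06 + 16.68 = 43.74 kPa.

43.7 kPa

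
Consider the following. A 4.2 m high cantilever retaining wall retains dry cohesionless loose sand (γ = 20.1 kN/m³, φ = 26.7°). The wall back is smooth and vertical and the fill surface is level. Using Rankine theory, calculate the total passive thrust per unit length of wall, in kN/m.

467 kN/m

K_p = tan²(45° + φ/2) = 2.632.
P_p = ½ K_p γ H² = 0.5 × 2.632 × 20.1 × 4.2² = 466.6 kN/m.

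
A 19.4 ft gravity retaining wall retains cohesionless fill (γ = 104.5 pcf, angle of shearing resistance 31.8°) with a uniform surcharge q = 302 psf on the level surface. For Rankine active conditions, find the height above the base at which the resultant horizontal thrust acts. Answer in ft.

K_a = 0.3098.
Triangular part P₁ = ½K_aγH² = 6092 at H/3 = 6.467 ft; rectangular part P₂ = K_a q H = 1815 at H/2 = 9.700 ft.
ȳ = (P₁·6.467 + P₂·9.700)/(P₁+P₂) = 7.209 ft.

7.21 ft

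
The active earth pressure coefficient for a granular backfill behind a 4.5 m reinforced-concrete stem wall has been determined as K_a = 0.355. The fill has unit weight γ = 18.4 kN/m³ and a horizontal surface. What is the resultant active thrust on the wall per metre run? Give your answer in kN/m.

66.1 kN/m

P = ½ K_a γ H² = 0.5 × 0.355 × 18.4 × 4.5² = 66.14 kN/m.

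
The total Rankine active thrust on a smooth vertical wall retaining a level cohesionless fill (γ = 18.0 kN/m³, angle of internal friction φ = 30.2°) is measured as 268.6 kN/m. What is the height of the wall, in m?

9.50 m

K_a = 0.3307. P_a = ½ K_a γ H² ⇒ H = √(2P_a/(K_a γ)).
H = √(2×268.6/(0.3307×18.0)) = 9.500 m.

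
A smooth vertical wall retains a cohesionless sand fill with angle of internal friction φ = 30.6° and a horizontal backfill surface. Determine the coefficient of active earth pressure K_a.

0.325

K_a = (1 − sin φ)/(1 + sin φ) = (1 − sin 30.6°)/(1 + sin 30.6°) = 0.3253.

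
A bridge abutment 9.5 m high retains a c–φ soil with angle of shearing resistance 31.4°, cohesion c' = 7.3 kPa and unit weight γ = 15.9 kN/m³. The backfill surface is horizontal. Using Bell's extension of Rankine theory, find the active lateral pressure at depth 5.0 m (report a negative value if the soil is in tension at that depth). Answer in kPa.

K_a = (1 − sin φ)/(1 + sin φ) = 0.3149.
σ_a = K_a γ z − 2c√K_a = 0.3149×15.9×5.0 − 2×7.3×0.5612 = 16.84 kPa.

16.8 kPa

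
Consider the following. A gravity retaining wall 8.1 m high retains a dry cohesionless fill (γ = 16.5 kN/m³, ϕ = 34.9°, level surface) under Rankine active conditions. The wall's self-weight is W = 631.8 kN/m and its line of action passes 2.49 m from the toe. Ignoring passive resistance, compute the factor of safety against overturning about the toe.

K_a = tan²(45° − 34.9°/2) = 0.2721.
P_a = ½K_aγH² = 0.5×0.2721×16.5×8.1² = 147.3 kN/m, acting at H/3 = 2.700 m above the base.
Overturning moment M_o = P_a × H/3 = 147.3 × 2.700 = 397.7.
Resisting moment M_r = W × 2.49 = 631.8 × 2.49 = 1573.
FS_overturning = M_r/M_o = 1573/397.7 = 3.955.

3.96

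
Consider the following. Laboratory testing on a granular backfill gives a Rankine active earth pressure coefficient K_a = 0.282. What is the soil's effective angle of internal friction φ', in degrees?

K_a = tan²(45° − φ/2) ⇒ 45° − φ/2 = arctan(√0.282) = 27.97°.
φ = 2(45° − 27.97°) = 34.06°.

34.1°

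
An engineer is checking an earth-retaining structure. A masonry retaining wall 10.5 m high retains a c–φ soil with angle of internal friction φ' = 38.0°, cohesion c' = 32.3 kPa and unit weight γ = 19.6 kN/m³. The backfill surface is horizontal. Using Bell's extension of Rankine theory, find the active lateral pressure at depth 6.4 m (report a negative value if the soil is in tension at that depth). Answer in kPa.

-1.67 kPa

K_a = (1 − sin φ)/(1 + sin φ) = 0.2379.
σ_a = K_a γ z − 2c√K_a = 0.2379×19.6×6.4 − 2×32.3×0.4877 = -1.667 kPa.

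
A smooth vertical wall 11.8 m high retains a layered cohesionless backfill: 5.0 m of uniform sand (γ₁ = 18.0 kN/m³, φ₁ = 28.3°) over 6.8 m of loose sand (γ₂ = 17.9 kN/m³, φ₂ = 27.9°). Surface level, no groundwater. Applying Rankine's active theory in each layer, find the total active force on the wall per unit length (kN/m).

452 kN/m

K_a1 = tan²(45°−28.3°/2) = 0.3568; K_a2 = tan²(45°−27.9°/2) = 0.3625.
Layer 1: σ at base = K_a1 γ₁ h₁ = 32.11 kPa; P₁ = ½×32.11×5.0 = 80.27.
Layer 2: σ_v at top = γ₁h₁ = 90.00; σ_h top = K_a2×90.00 = 32.62; σ_h base = K_a2×(90.00+17.9×6.8) = 76.74.
P₂ = ½(32.62+76.74)×6.8 = 371.8. Total P_a = 80.27+371.8 = 452.1 kN/m.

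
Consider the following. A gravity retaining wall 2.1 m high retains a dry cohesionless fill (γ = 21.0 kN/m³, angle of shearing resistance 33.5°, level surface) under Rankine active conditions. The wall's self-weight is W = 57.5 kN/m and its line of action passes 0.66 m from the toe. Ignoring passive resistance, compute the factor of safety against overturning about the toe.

4.06

K_a = tan²(45° − 33.5°/2) = 0.2887.
P_a = ½K_aγH² = 0.5×0.2887×21.0×2.1² = 13.37 kN/m, acting at H/3 = 0.7000 m above the base.
Overturning moment M_o = P_a × H/3 = 13.37 × 0.7000 = 9.358.
Resisting moment M_r = W × 0.66 = 57.5 × 0.66 = 37.95.
FS_overturning = M_r/M_o = 37.95/9.358 = 4.055.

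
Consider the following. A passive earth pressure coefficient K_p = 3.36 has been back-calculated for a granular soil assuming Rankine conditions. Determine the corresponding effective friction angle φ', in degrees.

K_p = (1+sin φ)/(1−sin φ) ⇒ sin φ = (K_p − 1)/(K_p + 1) = 0.5413.
φ = arcsin(0.5413) = 32.77°.

32.8°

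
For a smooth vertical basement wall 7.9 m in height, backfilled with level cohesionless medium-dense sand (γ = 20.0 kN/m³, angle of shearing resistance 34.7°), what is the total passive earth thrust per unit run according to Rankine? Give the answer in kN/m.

K_p = tan²(45° + φ/2) = 3.643.
P_p = ½ K_p γ H² = 0.5 × 3.643 × 20.0 × 7.9² = 2274 kN/m.

2270 kN/m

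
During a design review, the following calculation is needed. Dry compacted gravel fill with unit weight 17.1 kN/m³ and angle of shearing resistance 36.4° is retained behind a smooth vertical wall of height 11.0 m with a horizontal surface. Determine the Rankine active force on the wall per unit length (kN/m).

264 kN/m

K_a = tan²(45° − φ/2) = 0.2552.
P_a = ½ K_a γ H² = 0.5 × 0.2552 × 17.1 × 11.0² = 264.0 kN/m.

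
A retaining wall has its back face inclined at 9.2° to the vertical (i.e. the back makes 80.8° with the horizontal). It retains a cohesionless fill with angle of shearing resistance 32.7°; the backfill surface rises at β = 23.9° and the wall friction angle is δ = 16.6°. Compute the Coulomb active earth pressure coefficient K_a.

K_a = sin²(α+φ) / [sin²α · sin(α−δ) · (1 + √{sin(φ+δ)sin(φ−β) / (sin(α−δ)sin(α+β))})²].
With α = 80.8°, φ = 32.7°, δ = 16.6°, β = 23.9°: K_a = 0.5145.

0.515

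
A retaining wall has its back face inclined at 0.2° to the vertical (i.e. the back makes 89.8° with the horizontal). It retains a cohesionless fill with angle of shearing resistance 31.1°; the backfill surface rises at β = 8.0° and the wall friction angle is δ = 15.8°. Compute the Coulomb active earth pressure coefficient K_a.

0.319

K_a = sin²(α+φ) / [sin²α · sin(α−δ) · (1 + √{sin(φ+δ)sin(φ−β) / (sin(α−δ)sin(α+β))})²].
With α = 89.8°, φ = 31.1°, δ = 15.8°, β = 8.0°: K_a = 0.3195.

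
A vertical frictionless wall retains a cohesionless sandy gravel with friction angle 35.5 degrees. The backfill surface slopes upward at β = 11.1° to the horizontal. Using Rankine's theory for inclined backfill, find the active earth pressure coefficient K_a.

0.278

K_a = cos β · (cos β − √(cos²β − cos²φ)) / (cos β + √(cos²β − cos²φ)).
cos β = 0.9813, cos φ = 0.8141, √(cos²β − cos²φ) = 0.5479.
K_a = 0.9813 × (0.9813 − 0.5479)/(0.9813 + 0.5479) = 0.2781.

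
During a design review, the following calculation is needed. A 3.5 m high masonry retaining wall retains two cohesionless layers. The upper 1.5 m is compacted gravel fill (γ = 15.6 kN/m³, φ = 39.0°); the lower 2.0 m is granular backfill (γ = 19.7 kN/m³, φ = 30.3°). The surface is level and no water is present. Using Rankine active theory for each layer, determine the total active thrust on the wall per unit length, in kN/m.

32.4 kN/m

K_a1 = tan²(45°−39.0°/2) = 0.2275; K_a2 = tan²(45°−30.3°/2) = 0.3293.
Layer 1: σ at base = K_a1 γ₁ h₁ = 5.324 kPa; P₁ = ½×5.324×1.5 = 3.993.
Layer 2: σ_v at top = γ₁h₁ = 23.40; σ_h top = K_a2×23.40 = 7.706; σ_h base = K_a2×(23.40+19.7×2.0) = 20.68.
P₂ = ½(7.706+20.68)×2.0 = 28.39. Total P_a = 3.993+28.39 = 32.38 kN/m.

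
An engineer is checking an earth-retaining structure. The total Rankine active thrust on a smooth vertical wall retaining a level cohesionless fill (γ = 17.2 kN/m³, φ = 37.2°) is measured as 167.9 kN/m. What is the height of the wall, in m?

K_a = 0.2464. P_a = ½ K_a γ H² ⇒ H = √(2P_a/(K_a γ)).
H = √(2×167.9/(0.2464×17.2)) = 8.901 m.

8.90 m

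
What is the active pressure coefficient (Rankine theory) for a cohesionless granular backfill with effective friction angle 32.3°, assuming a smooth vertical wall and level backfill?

0.303

K_a = tan²(45° − φ/2) = tan²(28.85°) = 0.3035.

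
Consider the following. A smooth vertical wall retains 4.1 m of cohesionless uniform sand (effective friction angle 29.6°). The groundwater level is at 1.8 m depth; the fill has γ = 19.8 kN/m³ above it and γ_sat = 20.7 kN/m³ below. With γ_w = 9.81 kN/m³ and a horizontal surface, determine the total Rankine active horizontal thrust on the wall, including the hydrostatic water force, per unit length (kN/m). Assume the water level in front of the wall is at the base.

K_a = tan²(45° − φ/2) = 0.3387.
γ' = 20.7 − 9.81 = 10.89 kN/m³. Depth below WT = 2.3 m.
σ'_h at WT = K_a γ d_w = 12.07 kPa; at base = 12.07 + K_a γ' × 2.3 = 20.56 kPa.
P₁ (0–1.8 m) = ½×12.07×1.8 = 10.87. P₂ (1.8–4.1 m) = ½(12.07+20.56)×2.3 = 37.52.
P_w = ½ γ_w h₂² = 0.5×9.81×2.3² = 25.95. Total = 10.87+37.52+25.95 = 74.34 kN/m.

74.3 kN/m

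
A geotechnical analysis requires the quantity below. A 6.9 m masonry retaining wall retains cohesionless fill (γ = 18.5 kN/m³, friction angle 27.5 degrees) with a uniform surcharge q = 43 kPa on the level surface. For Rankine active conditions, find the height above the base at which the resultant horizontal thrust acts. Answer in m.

2.76 m

K_a = 0.3682.
Triangular part P₁ = ½K_aγH² = 162.2 at H/3 = 2.300 m; rectangular part P₂ = K_a q H = 109.3 at H/2 = 3.450 m.
ȳ = (P₁·2.300 + P₂·3.450)/(P₁+P₂) = 2.763 m.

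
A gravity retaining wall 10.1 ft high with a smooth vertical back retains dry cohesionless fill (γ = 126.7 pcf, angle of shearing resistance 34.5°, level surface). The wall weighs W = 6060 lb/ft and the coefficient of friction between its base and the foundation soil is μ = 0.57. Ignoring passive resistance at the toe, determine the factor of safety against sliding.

1.93

K_a = tan²(45° − 34.5°/2) = 0.2768.
P_a = ½K_aγH² = 0.5×0.2768×126.7×10.1² = 1789 lb/ft, acting at H/3 = 3.367 ft above the base.
FS_sliding = μW / P_a = 0.57×6060 / 1789 = 1.931.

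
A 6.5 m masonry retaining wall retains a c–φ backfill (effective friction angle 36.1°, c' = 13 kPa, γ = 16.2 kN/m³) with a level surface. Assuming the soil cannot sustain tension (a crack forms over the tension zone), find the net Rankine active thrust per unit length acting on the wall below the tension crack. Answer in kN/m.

K_a = 0.2585; √K_a = 0.5084.
Tension-crack depth z_c = 2c/(γ√K_a) = 2×13/(16.2×0.5084) = 3.157 m.
σ_a at base = K_a γ H − 2c√K_a = 0.2585×16.2×6.5 − 2×13×0.5084 = 14.00 kPa.
P_a = ½ × 14.00 × (H − z_c) = 0.5×14.00×3.343 = 23.40 kN/m.

23.4 kN/m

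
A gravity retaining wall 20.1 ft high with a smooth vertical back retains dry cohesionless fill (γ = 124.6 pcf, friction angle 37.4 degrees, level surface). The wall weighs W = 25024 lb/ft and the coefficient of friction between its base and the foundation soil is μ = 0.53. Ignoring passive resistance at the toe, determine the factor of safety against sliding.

K_a = tan²(45° − 37.4°/2) = 0.2443.
P_a = ½K_aγH² = 0.5×0.2443×124.6×20.1² = 6148 lb/ft, acting at H/3 = 6.700 ft above the base.
FS_sliding = μW / P_a = 0.53×25024 / 6148 = 2.157.

2.16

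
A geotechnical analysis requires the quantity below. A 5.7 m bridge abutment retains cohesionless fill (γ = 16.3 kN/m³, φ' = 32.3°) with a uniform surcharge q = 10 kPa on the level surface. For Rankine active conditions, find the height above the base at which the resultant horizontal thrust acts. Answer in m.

2.07 m

K_a = 0.3035.
Triangular part P₁ = ½K_aγH² = 80.36 at H/3 = 1.900 m; rectangular part P₂ = K_a q H = 17.30 at H/2 = 2.850 m.
ȳ = (P₁·1.900 + P₂·2.850)/(P₁+P₂) = 2.068 m.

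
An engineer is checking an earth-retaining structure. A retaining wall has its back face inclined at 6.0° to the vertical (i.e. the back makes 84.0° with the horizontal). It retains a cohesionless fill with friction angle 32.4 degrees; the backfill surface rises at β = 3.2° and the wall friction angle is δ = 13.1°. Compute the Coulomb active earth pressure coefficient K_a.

K_a = sin²(α+φ) / [sin²α · sin(α−δ) · (1 + √{sin(φ+δ)sin(φ−β) / (sin(α−δ)sin(α+β))})²].
With α = 84.0°, φ = 32.4°, δ = 13.1°, β = 3.2°: K_a = 0.3323.

0.332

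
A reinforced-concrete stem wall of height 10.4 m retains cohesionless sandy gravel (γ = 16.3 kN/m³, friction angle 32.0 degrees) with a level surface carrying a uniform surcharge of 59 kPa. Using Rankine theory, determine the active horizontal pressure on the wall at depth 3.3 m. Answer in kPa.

K_a = (1 − sin φ)/(1 + sin φ) = 0.3073.
σ_v = γz + q = 16.3 × 3.3 + 59 = 112.8 kPa.
σ_h = K_a σ_v = 0.3073 × 112.8 = 34.66 kPa.

34.7 kPa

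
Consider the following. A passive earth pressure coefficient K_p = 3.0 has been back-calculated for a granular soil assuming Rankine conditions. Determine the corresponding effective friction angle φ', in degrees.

K_p = (1+sin φ)/(1−sin φ) ⇒ sin φ = (K_p − 1)/(K_p + 1) = 0.5000.
φ = arcsin(0.5000) = 30.00°.

30.0°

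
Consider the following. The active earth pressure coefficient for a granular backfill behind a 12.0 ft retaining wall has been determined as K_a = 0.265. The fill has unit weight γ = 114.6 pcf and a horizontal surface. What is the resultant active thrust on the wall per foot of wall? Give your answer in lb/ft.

P = ½ K_a γ H² = 0.5 × 0.265 × 114.6 × 12.0² = 2187 lb/ft.

2190 lb/ft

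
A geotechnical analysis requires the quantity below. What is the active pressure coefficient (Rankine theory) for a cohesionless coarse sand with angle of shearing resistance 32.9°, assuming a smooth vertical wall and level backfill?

0.296

K_a = (1 − sin φ)/(1 + sin φ) = (1 − sin 32.9°)/(1 + sin 32.9°) = 0.2960.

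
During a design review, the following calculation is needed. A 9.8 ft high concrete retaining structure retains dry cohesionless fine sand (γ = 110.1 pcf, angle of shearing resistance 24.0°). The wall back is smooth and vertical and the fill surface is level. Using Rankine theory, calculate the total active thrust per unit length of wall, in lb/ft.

2230 lb/ft

K_a = tan²(45° − φ/2) = 0.4217.
P_a = ½ K_a γ H² = 0.5 × 0.4217 × 110.1 × 9.8² = 2230 lb/ft.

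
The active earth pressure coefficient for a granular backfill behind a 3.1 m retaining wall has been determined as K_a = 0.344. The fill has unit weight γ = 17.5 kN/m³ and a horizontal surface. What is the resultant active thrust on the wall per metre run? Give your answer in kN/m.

P = ½ K_a γ H² = 0.5 × 0.344 × 17.5 × 3.1² = 28.93 kN/m.

28.9 kN/m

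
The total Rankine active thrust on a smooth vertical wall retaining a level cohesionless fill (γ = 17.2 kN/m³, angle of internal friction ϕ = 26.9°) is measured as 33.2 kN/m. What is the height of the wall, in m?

K_a = 0.3770. P_a = ½ K_a γ H² ⇒ H = √(2P_a/(K_a γ)).
H = √(2×33.2/(0.3770×17.2)) = 3.200 m.

3.20 m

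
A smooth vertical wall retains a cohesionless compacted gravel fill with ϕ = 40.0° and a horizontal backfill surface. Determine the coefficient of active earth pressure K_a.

K_a = (1 − sin φ)/(1 + sin φ) = (1 − sin 40.0°)/(1 + sin 40.0°) = 0.2174.

0.217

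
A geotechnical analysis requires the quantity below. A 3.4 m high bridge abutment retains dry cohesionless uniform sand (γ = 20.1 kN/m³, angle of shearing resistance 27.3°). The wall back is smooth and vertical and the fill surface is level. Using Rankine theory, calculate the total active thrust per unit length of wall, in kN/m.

K_a = tan²(45° − φ/2) = 0.3711.
P_a = ½ K_a γ H² = 0.5 × 0.3711 × 20.1 × 3.4² = 43.12 kN/m.

43.1 kN/m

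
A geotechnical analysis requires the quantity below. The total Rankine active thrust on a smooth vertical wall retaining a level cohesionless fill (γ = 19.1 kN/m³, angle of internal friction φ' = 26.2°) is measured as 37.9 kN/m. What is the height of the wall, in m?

3.20 m

K_a = 0.3874. P_a = ½ K_a γ H² ⇒ H = √(2P_a/(K_a γ)).
H = √(2×37.9/(0.3874×19.1)) = 3.200 m.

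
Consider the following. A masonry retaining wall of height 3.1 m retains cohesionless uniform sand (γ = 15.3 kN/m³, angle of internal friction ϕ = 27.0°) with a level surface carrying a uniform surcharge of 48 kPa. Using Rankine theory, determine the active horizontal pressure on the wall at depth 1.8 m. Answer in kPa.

K_a = (1 − sin φ)/(1 + sin φ) = 0.3755.
σ_v = γz + q = 15.3 × 1.8 + 48 = 75.54 kPa.
σ_h = K_a σ_v = 0.3755 × 75.54 = 28.37 kPa.

28.4 kPa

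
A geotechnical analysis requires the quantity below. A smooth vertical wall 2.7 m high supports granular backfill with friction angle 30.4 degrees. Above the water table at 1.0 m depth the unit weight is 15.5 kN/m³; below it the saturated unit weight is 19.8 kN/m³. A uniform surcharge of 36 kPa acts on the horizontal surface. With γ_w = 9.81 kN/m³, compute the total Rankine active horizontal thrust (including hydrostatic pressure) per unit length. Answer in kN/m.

62.0 kN/m

K_a = tan²(45° − φ/2) = 0.3280.
γ' = 19.8 − 9.81 = 9.990 kN/m³. h₂ = H − d_w = 1.7 m.
σ'_h: at surface K_a·q = 11.81; at WT K_a(q+γd_w) = 16.89; at base K_a(q+γd_w+γ'h₂) = 22.46 kPa.
P₁ = ½(11.81+16.89)×1.0 = 14.35; P₂ = ½(16.89+22.46)×1.7 = 33.45; P_w = ½γ_w h₂² = 14.18.
Total = 14.35+33.45+14.18 = 61.98 kN/m.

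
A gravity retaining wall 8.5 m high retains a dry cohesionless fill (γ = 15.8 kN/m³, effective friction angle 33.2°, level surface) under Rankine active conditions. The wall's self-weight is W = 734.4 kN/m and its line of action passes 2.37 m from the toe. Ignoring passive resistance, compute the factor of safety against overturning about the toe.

K_a = tan²(45° − 33.2°/2) = 0.2924.
P_a = ½K_aγH² = 0.5×0.2924×15.8×8.5² = 166.9 kN/m, acting at H/3 = 2.833 m above the base.
Overturning moment M_o = P_a × H/3 = 166.9 × 2.833 = 472.8.
Resisting moment M_r = W × 2.37 = 734.4 × 2.37 = 1741.
FS_overturning = M_r/M_o = 1741/472.8 = 3.681.

3.68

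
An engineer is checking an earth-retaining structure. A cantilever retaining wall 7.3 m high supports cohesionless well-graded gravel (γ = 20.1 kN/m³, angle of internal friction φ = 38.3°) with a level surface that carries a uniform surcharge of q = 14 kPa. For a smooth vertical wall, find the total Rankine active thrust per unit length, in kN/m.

150 kN/m

K_a = tan²(45° − φ/2) = 0.2347.
Soil triangle: ½ K_a γ H² = 0.5×0.2347×20.1×7.3² = 125.7 kN/m.
Surcharge rectangle: K_a q H = 0.2347×14×7.3 = 23.99 kN/m.
Total = 125.7 + 23.99 = 149.7 kN/m.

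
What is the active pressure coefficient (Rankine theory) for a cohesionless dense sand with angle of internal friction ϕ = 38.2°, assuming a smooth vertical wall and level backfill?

0.236

K_a = tan²(45° − φ/2) = tan²(25.90°) = 0.2358.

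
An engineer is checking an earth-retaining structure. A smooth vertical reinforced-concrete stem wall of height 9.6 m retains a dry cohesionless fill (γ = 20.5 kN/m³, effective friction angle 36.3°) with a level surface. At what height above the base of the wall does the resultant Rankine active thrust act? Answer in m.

3.20 m

K_a = 0.2563.
The pressure distribution is triangular, so the resultant acts at H/3 above the base = 9.6/3 = 3.200 m.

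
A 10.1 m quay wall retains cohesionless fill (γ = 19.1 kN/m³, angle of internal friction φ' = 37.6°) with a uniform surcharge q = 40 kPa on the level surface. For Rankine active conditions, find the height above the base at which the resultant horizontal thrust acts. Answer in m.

K_a = 0.2421.
Triangular part P₁ = ½K_aγH² = 235.9 at H/3 = 3.367 m; rectangular part P₂ = K_a q H = 97.82 at H/2 = 5.050 m.
ȳ = (P₁·3.367 + P₂·5.050)/(P₁+P₂) = 3.860 m.

3.86 m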